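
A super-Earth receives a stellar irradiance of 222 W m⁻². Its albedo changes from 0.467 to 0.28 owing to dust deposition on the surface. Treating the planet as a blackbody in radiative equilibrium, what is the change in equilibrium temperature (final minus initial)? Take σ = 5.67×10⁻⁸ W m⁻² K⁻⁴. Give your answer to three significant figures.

11.8 K

Before: T₁ = [222.0·0.533/(4σ)]^(1/4) = 151.1 K.
With α = 0.28, T₂ = 162.9 K.
Change: 162.9 − 151.1 = 11.80 K.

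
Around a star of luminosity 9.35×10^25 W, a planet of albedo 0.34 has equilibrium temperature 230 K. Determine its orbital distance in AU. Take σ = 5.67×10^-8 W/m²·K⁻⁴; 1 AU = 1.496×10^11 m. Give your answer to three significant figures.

0.588 AU

Energy balance gives S = 4σT⁴/(1−α) = 961.6 W/m².
From L = 4πd²S, d = √(9.35×10^25/(4π·961.6)) = 8.796×10^10 m = 0.5880 AU.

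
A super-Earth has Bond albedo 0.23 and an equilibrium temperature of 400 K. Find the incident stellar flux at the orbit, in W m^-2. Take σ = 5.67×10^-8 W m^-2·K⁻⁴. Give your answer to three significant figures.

From S(1−α)/4 = σT⁴: S = 4σT⁴/(1−α).
The emitted flux is σT⁴ = 1452 W m^-2.
S = 4·1452/0.77 = 7540 W m^-2.

7540 W m^-2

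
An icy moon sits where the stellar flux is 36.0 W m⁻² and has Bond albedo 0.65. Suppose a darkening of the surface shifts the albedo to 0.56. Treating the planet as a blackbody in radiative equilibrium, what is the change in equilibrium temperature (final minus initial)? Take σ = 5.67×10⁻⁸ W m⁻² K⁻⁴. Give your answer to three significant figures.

5.08 kelvin

Before: T₁ = [36.00·0.35/(4σ)]^(1/4) = 86.33 K.
After:  T₂ = [36.00·0.44/(4σ)]^(1/4) = 91.42 K.
ΔT = T₂ − T₁ = 5.083 K.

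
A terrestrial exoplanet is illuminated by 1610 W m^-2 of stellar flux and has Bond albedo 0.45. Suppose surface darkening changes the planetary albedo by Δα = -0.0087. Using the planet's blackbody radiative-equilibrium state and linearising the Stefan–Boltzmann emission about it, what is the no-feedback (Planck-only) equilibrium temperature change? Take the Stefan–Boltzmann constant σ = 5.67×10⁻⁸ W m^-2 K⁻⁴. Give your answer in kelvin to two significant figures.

0.99 K

The baseline emission temperature is T_e = 250.0 K.
ΔF = −(S/4)Δα = −(1610/4)×(-0.0087) = 3.502 W m^-2.
The Planck feedback parameter is 4σT_e³ = 3.542 W m^-2/K.
Hence the no-feedback warming is ΔF/(4σT_e³) = 0.989 K.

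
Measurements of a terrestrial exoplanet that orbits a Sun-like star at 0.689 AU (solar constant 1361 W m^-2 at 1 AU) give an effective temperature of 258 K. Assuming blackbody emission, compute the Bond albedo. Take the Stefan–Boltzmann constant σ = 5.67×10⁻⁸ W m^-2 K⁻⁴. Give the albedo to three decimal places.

0.649

Irradiance scales as 1/d², so S = 1361 W m^-2 × (1/0.689)² = 2867 W m^-2.
Rearranging the radiative balance, α = 1 − 4σT⁴/S.
σT⁴ = 251.2 W m^-2, so 4σT⁴ = 1005 W m^-2.
Hence α = 1 − 1005/2867 = 0.6495.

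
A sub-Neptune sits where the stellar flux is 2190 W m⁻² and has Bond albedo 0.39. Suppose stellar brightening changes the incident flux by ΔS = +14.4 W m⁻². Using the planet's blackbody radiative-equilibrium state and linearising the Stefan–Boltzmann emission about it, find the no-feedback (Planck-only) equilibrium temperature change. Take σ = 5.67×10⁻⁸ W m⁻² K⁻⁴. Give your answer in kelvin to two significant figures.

Unperturbed T_e = [2190·(1−0.39)/(4σ)]^¼ = 277.0 K.
ΔF = Δ[S(1−α)]/4 = (1−0.39)·+14.4/4 = 2.196 W m⁻².
Linearising σT⁴ gives d(σT⁴)/dT = 4σT_e³ = 4.822 W m⁻² per K.
So ΔT₀ = 2.196/4.822 = 0.455 K.

0.46 K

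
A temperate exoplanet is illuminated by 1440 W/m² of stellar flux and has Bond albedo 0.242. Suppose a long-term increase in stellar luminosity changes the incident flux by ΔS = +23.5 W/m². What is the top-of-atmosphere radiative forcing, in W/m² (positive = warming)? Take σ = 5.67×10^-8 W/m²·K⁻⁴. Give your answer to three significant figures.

4.45 W/m²

ΔF = Δ[S(1−α)]/4 = (1−0.242)·+23.5/4 = 4.453 W/m².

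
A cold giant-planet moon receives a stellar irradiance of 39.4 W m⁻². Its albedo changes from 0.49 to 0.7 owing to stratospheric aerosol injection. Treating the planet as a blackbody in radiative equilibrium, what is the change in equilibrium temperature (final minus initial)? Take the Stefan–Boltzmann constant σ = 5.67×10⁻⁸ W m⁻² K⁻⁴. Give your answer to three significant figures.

Before: T₁ = [39.40·0.51/(4σ)]^(1/4) = 97.02 K.
Final:   T₂ = [S(1−0.7)/(4σ)]^(1/4) = 84.97 K.
Change: 84.97 − 97.02 = -12.05 K.

-12.1 K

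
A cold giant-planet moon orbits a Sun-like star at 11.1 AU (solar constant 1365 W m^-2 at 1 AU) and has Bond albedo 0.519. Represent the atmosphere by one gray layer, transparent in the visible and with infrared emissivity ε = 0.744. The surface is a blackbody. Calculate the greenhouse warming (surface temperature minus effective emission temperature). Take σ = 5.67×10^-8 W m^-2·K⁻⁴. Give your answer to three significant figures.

8.59 kelvin

By the inverse-square law, S = 1365/11.1² = 11.08 W m^-2.
The planet radiates to space at T_e = [S(1−α)/(4σ)]^(1/4) = 69.62 K.
The surface balance (absorbed SW + ε·downward IR = σT_s⁴) with T_a⁴ = T_s⁴/2 reduces to T_s = T_e·[2/(2−ε)]^¼ = 78.21 K.
T_s − T_e = 78.21 − 69.62 = 8.587 K.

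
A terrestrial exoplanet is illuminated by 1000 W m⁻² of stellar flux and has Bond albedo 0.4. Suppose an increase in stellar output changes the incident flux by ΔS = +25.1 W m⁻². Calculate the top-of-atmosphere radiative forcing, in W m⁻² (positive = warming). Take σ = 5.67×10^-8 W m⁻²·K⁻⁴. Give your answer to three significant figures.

3.77 W m⁻²

ΔF = Δ[S(1−α)]/4 = (1−0.4)·+25.1/4 = 3.765 W m⁻².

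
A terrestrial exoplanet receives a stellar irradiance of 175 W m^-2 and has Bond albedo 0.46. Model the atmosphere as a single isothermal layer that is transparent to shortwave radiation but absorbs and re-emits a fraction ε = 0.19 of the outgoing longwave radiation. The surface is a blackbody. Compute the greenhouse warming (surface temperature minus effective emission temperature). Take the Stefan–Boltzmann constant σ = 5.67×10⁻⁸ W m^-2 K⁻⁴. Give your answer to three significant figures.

Effective emission temperature (TOA balance): σT_e⁴ = S(1−α)/4 = 23.62 W m^-2 → T_e = 142.9 K.
The surface balance (absorbed SW + ε·downward IR = σT_s⁴) with T_a⁴ = T_s⁴/2 reduces to T_s = T_e·[2/(2−ε)]^¼ = 146.5 K.
T_s − T_e = 146.5 − 142.9 = 3.610 K.

3.61 K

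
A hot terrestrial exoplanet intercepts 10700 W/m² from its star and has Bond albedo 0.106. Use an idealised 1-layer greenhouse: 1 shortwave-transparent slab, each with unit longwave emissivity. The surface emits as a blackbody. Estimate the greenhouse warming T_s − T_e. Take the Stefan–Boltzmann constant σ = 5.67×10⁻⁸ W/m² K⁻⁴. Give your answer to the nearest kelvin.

OLR = S(1−α)/4 = 2391 W/m²; the top layer radiates at T_e = 453.2 K.
Surface: T_s = (2)^¼·T_e = 538.9 K.
So the greenhouse effect raises the surface by 538.9 − 453.2 = 85.74 K.

86 kelvin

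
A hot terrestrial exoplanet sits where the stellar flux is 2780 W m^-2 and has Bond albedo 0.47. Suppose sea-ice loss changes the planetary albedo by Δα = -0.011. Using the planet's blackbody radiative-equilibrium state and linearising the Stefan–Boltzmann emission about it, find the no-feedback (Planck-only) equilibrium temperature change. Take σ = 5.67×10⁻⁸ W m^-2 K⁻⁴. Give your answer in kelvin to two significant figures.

1.5 K

Unperturbed T_e = [2780·(1−0.47)/(4σ)]^¼ = 283.9 K.
The change in absorbed flux is Δ[S(1−α)/4] = −SΔα/4 = 7.645 W m^-2.
Linearising σT⁴ gives d(σT⁴)/dT = 4σT_e³ = 5.190 W m^-2 per K.
So ΔT₀ = 7.645/5.190 = 1.47 K.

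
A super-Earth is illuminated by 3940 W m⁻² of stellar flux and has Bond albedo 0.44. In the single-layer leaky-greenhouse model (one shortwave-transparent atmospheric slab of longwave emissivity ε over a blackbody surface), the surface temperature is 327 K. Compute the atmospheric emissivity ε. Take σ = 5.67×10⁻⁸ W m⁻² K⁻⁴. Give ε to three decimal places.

0.298

First, T_e = [3940·(1−0.44)/(4σ)]^(1/4) = 314.1 K.
Since (2−ε)/2 = (T_e/T_s)⁴ = 0.8508, ε = 0.2983.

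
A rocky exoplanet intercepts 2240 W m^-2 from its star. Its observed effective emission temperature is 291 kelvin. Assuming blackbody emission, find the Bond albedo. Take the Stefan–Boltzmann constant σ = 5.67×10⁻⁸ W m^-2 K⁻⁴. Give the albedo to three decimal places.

From σT⁴ = S(1−α)/4 we invert for α: 1−α = 4σT⁴/S.
4σT⁴ = 4·5.67×10⁻⁸·(291)⁴ = 1626 W m^-2.
Hence α = 1 − 1626/2240 = 0.2739.

0.274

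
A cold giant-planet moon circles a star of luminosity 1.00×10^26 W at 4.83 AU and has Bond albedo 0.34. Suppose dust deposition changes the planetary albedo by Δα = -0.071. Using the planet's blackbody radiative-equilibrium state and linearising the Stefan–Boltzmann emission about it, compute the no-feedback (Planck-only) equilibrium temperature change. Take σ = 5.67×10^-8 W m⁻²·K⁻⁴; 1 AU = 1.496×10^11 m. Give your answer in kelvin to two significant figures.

d = 4.83 × 1.496×10^11 m = 7.226×10^11 m.
Flux at the orbit: S = L/(4πd²) = 1.00×10^26/(4π·(7.23×10^11)²) = 15.24 W m⁻².
Unperturbed T_e = [15.24·(1−0.34)/(4σ)]^¼ = 81.61 K.
ΔF = −(S/4)Δα = −(15.24/4)×(-0.071) = 0.2705 W m⁻².
Planck response: λ_P = 4σT_e³ = 4·5.67×10⁻⁸·(81.61)³ = 0.1233 W m⁻²/K.
Hence the no-feedback warming is ΔF/(4σT_e³) = 2.19 K.

2.2 K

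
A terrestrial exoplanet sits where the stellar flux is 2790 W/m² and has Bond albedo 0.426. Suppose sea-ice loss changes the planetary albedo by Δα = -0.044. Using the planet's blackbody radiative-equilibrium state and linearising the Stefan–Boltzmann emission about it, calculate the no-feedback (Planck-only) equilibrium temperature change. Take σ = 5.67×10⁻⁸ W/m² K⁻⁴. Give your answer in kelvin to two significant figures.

5.6 K

Reference equilibrium: T_e = [S(1−α)/(4σ)]^(1/4) = 289.9 K.
The change in absorbed flux is Δ[S(1−α)/4] = −SΔα/4 = 30.69 W/m².
Linearising σT⁴ gives d(σT⁴)/dT = 4σT_e³ = 5.525 W/m² per K.
So ΔT₀ = 30.69/5.525 = 5.56 K.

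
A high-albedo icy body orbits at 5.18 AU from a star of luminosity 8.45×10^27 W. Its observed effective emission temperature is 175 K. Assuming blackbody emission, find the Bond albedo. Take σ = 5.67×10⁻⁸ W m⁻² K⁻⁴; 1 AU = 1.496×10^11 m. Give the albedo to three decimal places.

0.810

Orbital distance: d = 5.18 AU = 7.749×10^11 m.
Spreading L over a sphere of radius d: S = 8.45×10^27/(4π·7.75×10^11²) = 1120 W m⁻².
From σT⁴ = S(1−α)/4 we invert for α: 1−α = 4σT⁴/S.
4σT⁴ = 4·5.67×10⁻⁸·(175)⁴ = 212.7 W m⁻².
1−α = 212.7/1120 = 0.1900, so α = 0.8100.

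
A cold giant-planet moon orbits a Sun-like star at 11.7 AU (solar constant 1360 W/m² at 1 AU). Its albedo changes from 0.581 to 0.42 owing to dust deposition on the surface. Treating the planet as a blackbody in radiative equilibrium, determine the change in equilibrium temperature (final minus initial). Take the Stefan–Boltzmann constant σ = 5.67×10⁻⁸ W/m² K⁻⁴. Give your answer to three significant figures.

Flux at the orbit: S = 1360/(11.7)² = 9.935 W/m².
Before: T₁ = [9.935·0.419/(4σ)]^(1/4) = 65.45 K.
After:  T₂ = [9.935·0.58/(4σ)]^(1/4) = 71.00 K.
ΔT = T₂ − T₁ = 5.543 K.

5.54 K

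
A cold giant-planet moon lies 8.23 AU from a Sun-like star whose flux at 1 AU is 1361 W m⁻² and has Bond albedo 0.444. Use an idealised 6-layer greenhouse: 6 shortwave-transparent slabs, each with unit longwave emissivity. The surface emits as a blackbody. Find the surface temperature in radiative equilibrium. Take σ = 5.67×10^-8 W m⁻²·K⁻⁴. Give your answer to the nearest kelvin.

136 K

By the inverse-square law, S = 1361/8.23² = 20.09 W m⁻².
The effective emission temperature is T_e = [S(1−α)/(4σ)]^¼ = 83.78 K.
For an N-layer opaque stack, T_s⁴ = (N+1)T_e⁴, hence T_s = (7)^(1/4)×83.78 K = 136.3 K.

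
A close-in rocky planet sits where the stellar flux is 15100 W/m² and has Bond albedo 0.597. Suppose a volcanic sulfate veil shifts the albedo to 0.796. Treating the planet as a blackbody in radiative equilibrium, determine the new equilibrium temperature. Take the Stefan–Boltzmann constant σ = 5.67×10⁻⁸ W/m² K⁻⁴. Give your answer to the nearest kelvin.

With the new albedo, S(1−α₂)/4 = 770.1 W/m², so T₂ = 341.4 K.

341 K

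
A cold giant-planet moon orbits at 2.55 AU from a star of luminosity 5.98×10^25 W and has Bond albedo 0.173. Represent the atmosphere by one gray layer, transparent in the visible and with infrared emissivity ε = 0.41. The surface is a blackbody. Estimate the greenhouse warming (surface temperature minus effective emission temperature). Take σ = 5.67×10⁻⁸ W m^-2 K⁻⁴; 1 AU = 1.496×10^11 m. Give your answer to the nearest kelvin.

6 K

d = 2.55 × 1.496×10^11 m = 3.815×10^11 m.
Spreading L over a sphere of radius d: S = 5.98×10^25/(4π·3.81×10^11²) = 32.70 W m^-2.
At the top of the atmosphere, σT_e⁴ = S(1−α)/4 = 6.761 W m^-2, giving T_e = 104.5 K.
For a single slab of emissivity ε, T_s⁴ = 2T_e⁴/(2−ε); thus T_s = 104.5·(1.258)^(1/4) = 110.7 K.
The atmosphere warms the surface by 6.168 K.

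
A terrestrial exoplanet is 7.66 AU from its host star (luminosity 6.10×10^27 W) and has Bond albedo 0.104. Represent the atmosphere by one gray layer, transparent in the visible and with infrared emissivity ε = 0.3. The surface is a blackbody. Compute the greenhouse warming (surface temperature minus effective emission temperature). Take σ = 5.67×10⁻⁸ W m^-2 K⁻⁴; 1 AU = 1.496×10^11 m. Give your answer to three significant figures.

8.11 K

Orbital distance: d = 7.66 AU = 1.146×10^12 m.
Spreading L over a sphere of radius d: S = 6.10×10^27/(4π·1.15×10^12²) = 369.7 W m^-2.
Effective emission temperature (TOA balance): σT_e⁴ = S(1−α)/4 = 82.80 W m^-2 → T_e = 195.5 K.
The surface balance (absorbed SW + ε·downward IR = σT_s⁴) with T_a⁴ = T_s⁴/2 reduces to T_s = T_e·[2/(2−ε)]^¼ = 203.6 K.
The atmosphere warms the surface by 8.106 K.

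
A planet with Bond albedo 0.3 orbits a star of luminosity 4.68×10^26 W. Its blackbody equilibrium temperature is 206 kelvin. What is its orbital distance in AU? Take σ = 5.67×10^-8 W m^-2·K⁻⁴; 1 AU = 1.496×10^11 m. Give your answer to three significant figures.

1.69 AU

Required flux: S = 4σT⁴/(1−α) = 583.5 W m^-2.
From L = 4πd²S, d = √(4.68×10^26/(4π·583.5)) = 2.526×10^11 m = 1.689 AU.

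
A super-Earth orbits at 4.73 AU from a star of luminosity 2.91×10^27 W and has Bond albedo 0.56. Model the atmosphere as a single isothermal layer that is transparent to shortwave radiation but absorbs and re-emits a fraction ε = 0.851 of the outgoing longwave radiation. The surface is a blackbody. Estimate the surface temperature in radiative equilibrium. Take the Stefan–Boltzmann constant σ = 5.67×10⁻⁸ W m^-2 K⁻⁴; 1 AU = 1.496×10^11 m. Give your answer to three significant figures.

Orbital distance: d = 4.73 AU = 7.076×10^11 m.
Flux at the orbit: S = L/(4πd²) = 2.91×10^27/(4π·(7.08×10^11)²) = 462.5 W m^-2.
Effective emission temperature (TOA balance): σT_e⁴ = S(1−α)/4 = 50.87 W m^-2 → T_e = 173.1 K.
The surface balance (absorbed SW + ε·downward IR = σT_s⁴) with T_a⁴ = T_s⁴/2 reduces to T_s = T_e·[2/(2−ε)]^¼ = 198.8 K.

199 K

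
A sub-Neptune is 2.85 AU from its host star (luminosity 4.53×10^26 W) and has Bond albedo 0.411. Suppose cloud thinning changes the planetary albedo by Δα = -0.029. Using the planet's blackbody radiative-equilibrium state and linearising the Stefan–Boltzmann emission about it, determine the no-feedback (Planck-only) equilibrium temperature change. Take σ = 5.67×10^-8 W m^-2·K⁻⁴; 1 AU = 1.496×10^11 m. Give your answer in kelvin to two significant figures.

d = 2.85 × 1.496×10^11 m = 4.264×10^11 m.
Spreading L over a sphere of radius d: S = 4.53×10^26/(4π·4.26×10^11²) = 198.3 W m^-2.
Reference equilibrium: T_e = [S(1−α)/(4σ)]^(1/4) = 150.6 K.
The change in absorbed flux is Δ[S(1−α)/4] = −SΔα/4 = 1.438 W m^-2.
The Planck feedback parameter is 4σT_e³ = 0.7754 W m^-2/K.
Hence the no-feedback warming is ΔF/(4σT_e³) = 1.85 K.

1.9 K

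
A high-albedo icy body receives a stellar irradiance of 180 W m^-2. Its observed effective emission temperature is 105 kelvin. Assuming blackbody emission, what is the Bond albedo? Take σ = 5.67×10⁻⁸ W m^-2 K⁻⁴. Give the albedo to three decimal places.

0.847

Energy balance: S(1−α)/4 = σT⁴, so 1−α = 4σT⁴/S.
4σT⁴ = 4·5.67×10⁻⁸·(105)⁴ = 27.57 W m^-2.
Hence α = 1 − 27.57/180.0 = 0.8468.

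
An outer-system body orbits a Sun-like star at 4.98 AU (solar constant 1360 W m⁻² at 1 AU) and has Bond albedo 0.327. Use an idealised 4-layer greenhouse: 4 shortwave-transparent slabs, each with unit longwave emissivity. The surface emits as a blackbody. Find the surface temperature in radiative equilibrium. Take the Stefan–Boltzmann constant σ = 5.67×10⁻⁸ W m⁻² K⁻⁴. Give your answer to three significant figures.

169 K

Irradiance scales as 1/d², so S = 1360 W m⁻² × (1/4.98)² = 54.84 W m⁻².
OLR = S(1−α)/4 = 9.226 W m⁻²; the top layer radiates at T_e = 112.9 K.
For an N-layer opaque stack, T_s⁴ = (N+1)T_e⁴, hence T_s = (5)^(1/4)×112.9 K = 168.9 K.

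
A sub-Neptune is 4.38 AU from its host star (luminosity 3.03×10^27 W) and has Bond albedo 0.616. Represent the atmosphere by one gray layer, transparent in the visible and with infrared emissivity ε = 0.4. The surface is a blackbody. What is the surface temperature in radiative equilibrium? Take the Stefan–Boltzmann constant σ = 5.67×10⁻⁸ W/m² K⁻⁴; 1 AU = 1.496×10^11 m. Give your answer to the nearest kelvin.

186 K

Orbital distance: d = 4.38 AU = 6.552×10^11 m.
S = L/(4πd²) = 561.6 W/m².
At the top of the atmosphere, σT_e⁴ = S(1−α)/4 = 53.91 W/m², giving T_e = 175.6 K.
Surface balance with a leaky layer gives σT_s⁴ = σT_e⁴·2/(2−ε), so T_s = T_e·[2/(2−0.4)]^(1/4) = 185.7 K.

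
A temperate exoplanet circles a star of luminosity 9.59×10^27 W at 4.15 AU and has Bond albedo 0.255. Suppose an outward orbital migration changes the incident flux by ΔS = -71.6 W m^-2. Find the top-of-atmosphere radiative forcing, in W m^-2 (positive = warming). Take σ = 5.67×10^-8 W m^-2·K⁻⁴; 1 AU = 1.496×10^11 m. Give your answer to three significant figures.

Orbital distance: d = 4.15 AU = 6.208×10^11 m.
Flux at the orbit: S = L/(4πd²) = 9.59×10^27/(4π·(6.21×10^11)²) = 1980 W m^-2.
TOA radiative forcing: ΔF = (1−α)ΔS/4 = 0.745·(-71.6)/4 = -13.34 W m^-2.

-13.3 W m^-2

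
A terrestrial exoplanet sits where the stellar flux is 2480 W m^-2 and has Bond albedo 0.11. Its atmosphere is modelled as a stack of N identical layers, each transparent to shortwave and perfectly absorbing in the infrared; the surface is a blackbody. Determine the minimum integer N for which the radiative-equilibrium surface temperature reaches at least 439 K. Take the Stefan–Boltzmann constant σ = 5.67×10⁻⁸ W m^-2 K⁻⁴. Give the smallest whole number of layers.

OLR = S(1−α)/4 = 551.8 W m^-2; the top layer radiates at T_e = 314.1 K.
T_s = (N+1)^(1/4)·T_e ≥ 439 K requires N+1 ≥ (T_s/T_e)⁴ = (439/314.1)⁴ = 3.816.
So N ≥ 2.816; the smallest integer is N = 3.

3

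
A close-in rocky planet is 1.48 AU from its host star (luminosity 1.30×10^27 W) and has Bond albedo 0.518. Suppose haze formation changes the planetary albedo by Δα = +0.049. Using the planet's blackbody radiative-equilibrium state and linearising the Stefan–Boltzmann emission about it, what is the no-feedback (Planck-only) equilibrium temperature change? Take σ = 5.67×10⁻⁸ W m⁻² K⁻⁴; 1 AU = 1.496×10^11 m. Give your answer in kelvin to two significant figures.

-6.6 K

Orbital distance: d = 1.48 AU = 2.214×10^11 m.
S = L/(4πd²) = 2110 W m⁻².
The baseline emission temperature is T_e = 258.8 K.
The change in absorbed flux is Δ[S(1−α)/4] = −SΔα/4 = -25.85 W m⁻².
The Planck feedback parameter is 4σT_e³ = 3.931 W m⁻²/K.
So ΔT₀ = -25.85/3.931 = -6.58 K.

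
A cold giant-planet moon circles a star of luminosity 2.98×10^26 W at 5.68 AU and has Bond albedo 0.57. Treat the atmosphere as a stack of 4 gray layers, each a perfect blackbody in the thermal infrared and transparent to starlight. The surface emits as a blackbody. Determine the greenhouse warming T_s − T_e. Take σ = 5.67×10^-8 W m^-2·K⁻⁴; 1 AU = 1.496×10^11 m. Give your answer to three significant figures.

44.0 K

d = 5.68 × 1.496×10^11 m = 8.497×10^11 m.
Spreading L over a sphere of radius d: S = 2.98×10^26/(4π·8.50×10^11²) = 32.84 W m^-2.
Top-of-atmosphere balance: σT_e⁴ = S(1−α)/4 = 3.531 W m^-2 → T_e = 88.83 K.
Surface: T_s = (5)^¼·T_e = 132.8 K.
So the greenhouse effect raises the surface by 132.8 − 88.83 = 44.00 K.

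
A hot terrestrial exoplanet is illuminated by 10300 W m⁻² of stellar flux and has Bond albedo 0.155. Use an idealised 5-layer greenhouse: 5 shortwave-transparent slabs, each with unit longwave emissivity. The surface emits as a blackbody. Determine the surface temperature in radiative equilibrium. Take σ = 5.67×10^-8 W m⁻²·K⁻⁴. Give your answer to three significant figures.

693 kelvin

The effective emission temperature is T_e = [S(1−α)/(4σ)]^¼ = 442.6 K.
With N = 5 opaque layers, T_s = (N+1)^(1/4)·T_e = 6^(1/4)·442.6 = 692.7 K.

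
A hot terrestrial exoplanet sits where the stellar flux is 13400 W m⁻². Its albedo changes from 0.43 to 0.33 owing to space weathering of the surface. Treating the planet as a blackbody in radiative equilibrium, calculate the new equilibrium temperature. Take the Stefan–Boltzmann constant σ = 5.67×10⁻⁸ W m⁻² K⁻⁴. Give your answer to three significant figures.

446 kelvin

With the new albedo, S(1−α₂)/4 = 2244 W m⁻², so T₂ = 446.1 K.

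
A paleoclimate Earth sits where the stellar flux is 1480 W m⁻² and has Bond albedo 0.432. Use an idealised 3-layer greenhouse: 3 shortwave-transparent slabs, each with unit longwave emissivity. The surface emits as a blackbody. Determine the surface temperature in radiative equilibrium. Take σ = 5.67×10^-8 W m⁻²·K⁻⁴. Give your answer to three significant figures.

349 kelvin

Top-of-atmosphere balance: σT_e⁴ = S(1−α)/4 = 210.2 W m⁻² → T_e = 246.7 K.
Layer-by-layer balance gives σT_s⁴ = (N+1)σT_e⁴, so T_s = 4^¼·246.7 = 348.9 K.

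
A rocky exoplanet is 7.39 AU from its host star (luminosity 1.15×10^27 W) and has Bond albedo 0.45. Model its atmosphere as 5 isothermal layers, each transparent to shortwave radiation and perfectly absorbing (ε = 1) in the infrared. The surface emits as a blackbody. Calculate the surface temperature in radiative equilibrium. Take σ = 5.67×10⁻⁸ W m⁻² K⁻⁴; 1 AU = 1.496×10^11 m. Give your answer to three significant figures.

d = 7.39 × 1.496×10^11 m = 1.106×10^12 m.
Flux at the orbit: S = L/(4πd²) = 1.15×10^27/(4π·(1.11×10^12)²) = 74.87 W m⁻².
OLR = S(1−α)/4 = 10.30 W m⁻²; the top layer radiates at T_e = 116.1 K.
Layer-by-layer balance gives σT_s⁴ = (N+1)σT_e⁴, so T_s = 6^¼·116.1 = 181.7 K.

182 K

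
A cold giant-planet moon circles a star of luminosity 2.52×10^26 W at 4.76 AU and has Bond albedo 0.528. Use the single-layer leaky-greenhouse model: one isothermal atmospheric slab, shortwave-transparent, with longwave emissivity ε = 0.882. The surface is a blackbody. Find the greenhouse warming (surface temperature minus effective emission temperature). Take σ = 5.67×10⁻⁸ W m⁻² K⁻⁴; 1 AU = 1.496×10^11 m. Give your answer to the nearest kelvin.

15 K

Orbital distance: d = 4.76 AU = 7.121×10^11 m.
Spreading L over a sphere of radius d: S = 2.52×10^26/(4π·7.12×10^11²) = 39.55 W m⁻².
The planet radiates to space at T_e = [S(1−α)/(4σ)]^(1/4) = 95.25 K.
The surface balance (absorbed SW + ε·downward IR = σT_s⁴) with T_a⁴ = T_s⁴/2 reduces to T_s = T_e·[2/(2−ε)]^¼ = 110.2 K.
Greenhouse warming: T_s − T_e = 14.91 K.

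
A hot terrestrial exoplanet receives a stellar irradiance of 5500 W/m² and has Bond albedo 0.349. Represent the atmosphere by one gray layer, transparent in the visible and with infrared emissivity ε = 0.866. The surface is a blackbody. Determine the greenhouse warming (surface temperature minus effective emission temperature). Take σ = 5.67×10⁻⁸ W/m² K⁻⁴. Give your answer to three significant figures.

54.0 K

At the top of the atmosphere, σT_e⁴ = S(1−α)/4 = 895.1 W/m², giving T_e = 354.5 K.
Surface balance with a leaky layer gives σT_s⁴ = σT_e⁴·2/(2−ε), so T_s = T_e·[2/(2−0.866)]^(1/4) = 408.5 K.
T_s − T_e = 408.5 − 354.5 = 54.02 K.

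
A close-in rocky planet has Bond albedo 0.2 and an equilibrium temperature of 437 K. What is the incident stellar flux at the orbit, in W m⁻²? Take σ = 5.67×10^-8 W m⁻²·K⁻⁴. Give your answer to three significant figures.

10300 W m⁻²

From S(1−α)/4 = σT⁴: S = 4σT⁴/(1−α).
The emitted flux is σT⁴ = 2068 W m⁻².
So S = 4×2068/(1−0.2) = 10340 W m⁻².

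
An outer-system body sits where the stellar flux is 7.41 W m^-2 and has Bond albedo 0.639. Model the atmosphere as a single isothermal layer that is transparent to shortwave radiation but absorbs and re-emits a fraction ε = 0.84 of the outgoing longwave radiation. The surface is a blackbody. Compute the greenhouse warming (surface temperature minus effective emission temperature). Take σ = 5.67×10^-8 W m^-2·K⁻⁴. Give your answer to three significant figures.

At the top of the atmosphere, σT_e⁴ = S(1−α)/4 = 0.6688 W m^-2, giving T_e = 58.60 K.
Surface balance with a leaky layer gives σT_s⁴ = σT_e⁴·2/(2−ε), so T_s = T_e·[2/(2−0.84)]^(1/4) = 67.15 K.
T_s − T_e = 67.15 − 58.60 = 8.550 K.

8.55 K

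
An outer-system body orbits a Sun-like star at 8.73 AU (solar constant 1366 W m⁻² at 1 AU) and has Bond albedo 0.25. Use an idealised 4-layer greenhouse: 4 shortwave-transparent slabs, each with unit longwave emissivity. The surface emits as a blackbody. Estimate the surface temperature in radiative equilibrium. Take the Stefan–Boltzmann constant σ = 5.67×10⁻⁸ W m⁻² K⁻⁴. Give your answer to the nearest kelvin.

131 kelvin

Flux at the orbit: S = 1366/(8.73)² = 17.92 W m⁻².
The effective emission temperature is T_e = [S(1−α)/(4σ)]^¼ = 87.74 K.
With N = 4 opaque layers, T_s = (N+1)^(1/4)·T_e = 5^(1/4)·87.74 = 131.2 K.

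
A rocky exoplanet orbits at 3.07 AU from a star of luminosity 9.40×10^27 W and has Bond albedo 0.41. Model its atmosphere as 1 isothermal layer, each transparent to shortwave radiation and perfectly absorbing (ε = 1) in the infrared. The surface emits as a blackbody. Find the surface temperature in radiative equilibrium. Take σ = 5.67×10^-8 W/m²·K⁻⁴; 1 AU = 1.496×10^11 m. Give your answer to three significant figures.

d = 3.07 × 1.496×10^11 m = 4.593×10^11 m.
S = L/(4πd²) = 3546 W/m².
Top-of-atmosphere balance: σT_e⁴ = S(1−α)/4 = 523.1 W/m² → T_e = 309.9 K.
With N = 1 opaque layers, T_s = (N+1)^(1/4)·T_e = 2^(1/4)·309.9 = 368.6 K.

369 K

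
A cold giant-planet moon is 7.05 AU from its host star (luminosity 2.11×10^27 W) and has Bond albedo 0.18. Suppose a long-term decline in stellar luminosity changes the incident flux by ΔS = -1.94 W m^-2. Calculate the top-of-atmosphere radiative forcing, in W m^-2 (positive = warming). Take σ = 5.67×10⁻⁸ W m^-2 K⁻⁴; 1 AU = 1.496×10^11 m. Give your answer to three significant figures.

d = 7.05 × 1.496×10^11 m = 1.055×10^12 m.
Flux at the orbit: S = L/(4πd²) = 2.11×10^27/(4π·(1.05×10^12)²) = 150.9 W m^-2.
TOA radiative forcing: ΔF = (1−α)ΔS/4 = 0.82·(-1.94)/4 = -0.3977 W m^-2.

-0.398 W m^-2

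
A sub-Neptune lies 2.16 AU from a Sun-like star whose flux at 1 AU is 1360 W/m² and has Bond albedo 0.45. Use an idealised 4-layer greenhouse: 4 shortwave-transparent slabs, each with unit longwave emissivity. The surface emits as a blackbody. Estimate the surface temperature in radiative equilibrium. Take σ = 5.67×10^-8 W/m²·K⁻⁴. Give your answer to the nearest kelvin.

244 K

Flux at the orbit: S = 1360/(2.16)² = 291.5 W/m².
Top-of-atmosphere balance: σT_e⁴ = S(1−α)/4 = 40.08 W/m² → T_e = 163.1 K.
With N = 4 opaque layers, T_s = (N+1)^(1/4)·T_e = 5^(1/4)·163.1 = 243.8 K.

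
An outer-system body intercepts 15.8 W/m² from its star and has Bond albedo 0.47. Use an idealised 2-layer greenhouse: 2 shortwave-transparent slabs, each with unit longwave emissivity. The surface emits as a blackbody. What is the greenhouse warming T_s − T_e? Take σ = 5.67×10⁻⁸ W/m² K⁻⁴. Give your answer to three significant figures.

24.6 K

OLR = S(1−α)/4 = 2.094 W/m²; the top layer radiates at T_e = 77.95 K.
T_s = (N+1)^(1/4)·T_e = 102.6 K.
Warming: T_s − T_e = 24.64 K.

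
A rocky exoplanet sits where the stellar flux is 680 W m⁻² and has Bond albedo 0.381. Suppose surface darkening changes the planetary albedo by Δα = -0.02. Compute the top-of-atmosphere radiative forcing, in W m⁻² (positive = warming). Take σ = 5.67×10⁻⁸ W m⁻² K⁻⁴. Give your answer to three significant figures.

3.40 W m⁻²

The change in absorbed flux is Δ[S(1−α)/4] = −SΔα/4 = 3.400 W m⁻².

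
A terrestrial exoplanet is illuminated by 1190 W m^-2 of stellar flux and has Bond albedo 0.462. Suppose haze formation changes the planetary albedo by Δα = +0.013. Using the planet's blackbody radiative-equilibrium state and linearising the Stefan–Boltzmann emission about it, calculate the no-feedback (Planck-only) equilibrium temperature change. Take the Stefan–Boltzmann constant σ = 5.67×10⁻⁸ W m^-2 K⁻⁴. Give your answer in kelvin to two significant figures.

Reference equilibrium: T_e = [S(1−α)/(4σ)]^(1/4) = 230.5 K.
ΔF = −(S/4)Δα = −(1190/4)×(+0.013) = -3.867 W m^-2.
Linearising σT⁴ gives d(σT⁴)/dT = 4σT_e³ = 2.778 W m^-2 per K.
Hence the no-feedback warming is ΔF/(4σT_e³) = -1.39 K.

-1.4 kelvin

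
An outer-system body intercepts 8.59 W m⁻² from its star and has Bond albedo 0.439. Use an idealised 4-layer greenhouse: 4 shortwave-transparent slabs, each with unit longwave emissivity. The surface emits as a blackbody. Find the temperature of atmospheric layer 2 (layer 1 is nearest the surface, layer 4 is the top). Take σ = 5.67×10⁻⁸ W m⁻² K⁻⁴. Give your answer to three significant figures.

89.4 K

OLR = S(1−α)/4 = 1.205 W m⁻²; the top layer radiates at T_e = 67.89 K.
The net upward flux σT_e⁴ is constant between every pair of levels, so T_k⁴ = (N+1−k)T_e⁴.
With k = 2: T_2 = (4+1−2)^¼·67.89 K = 89.35 K.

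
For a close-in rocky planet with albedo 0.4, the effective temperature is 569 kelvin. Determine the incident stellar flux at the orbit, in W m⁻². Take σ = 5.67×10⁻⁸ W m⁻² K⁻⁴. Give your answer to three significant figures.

39600 W m⁻²

From S(1−α)/4 = σT⁴: S = 4σT⁴/(1−α).
σT⁴ = 5.67×10⁻⁸·(569)⁴ = 5943 W m⁻².
So S = 4×5943/(1−0.4) = 39620 W m⁻².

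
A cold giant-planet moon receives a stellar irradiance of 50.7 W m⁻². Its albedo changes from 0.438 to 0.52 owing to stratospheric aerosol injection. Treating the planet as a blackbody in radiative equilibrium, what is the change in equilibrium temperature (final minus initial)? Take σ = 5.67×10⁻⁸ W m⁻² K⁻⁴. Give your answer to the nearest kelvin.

Before: T₁ = [50.70·0.562/(4σ)]^(1/4) = 105.9 K.
With α = 0.52, T₂ = 101.8 K.
ΔT = T₂ − T₁ = -4.093 K.

-4 kelvin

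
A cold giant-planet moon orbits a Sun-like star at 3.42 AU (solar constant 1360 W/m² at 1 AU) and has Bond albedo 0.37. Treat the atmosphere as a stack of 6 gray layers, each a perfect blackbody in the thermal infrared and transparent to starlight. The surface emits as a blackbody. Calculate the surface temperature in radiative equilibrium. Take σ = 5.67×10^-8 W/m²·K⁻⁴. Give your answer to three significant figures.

By the inverse-square law, S = 1360/3.42² = 116.3 W/m².
OLR = S(1−α)/4 = 18.31 W/m²; the top layer radiates at T_e = 134.1 K.
For an N-layer opaque stack, T_s⁴ = (N+1)T_e⁴, hence T_s = (7)^(1/4)×134.1 K = 218.1 K.

218 K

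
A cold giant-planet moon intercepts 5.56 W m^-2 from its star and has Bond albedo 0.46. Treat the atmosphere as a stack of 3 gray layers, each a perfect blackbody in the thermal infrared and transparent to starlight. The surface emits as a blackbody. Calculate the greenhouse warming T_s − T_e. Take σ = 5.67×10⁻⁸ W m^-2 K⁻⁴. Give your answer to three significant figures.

25.0 kelvin

OLR = S(1−α)/4 = 0.7506 W m^-2; the top layer radiates at T_e = 60.32 K.
Surface: T_s = (4)^¼·T_e = 85.30 K.
So the greenhouse effect raises the surface by 85.30 − 60.32 = 24.99 K.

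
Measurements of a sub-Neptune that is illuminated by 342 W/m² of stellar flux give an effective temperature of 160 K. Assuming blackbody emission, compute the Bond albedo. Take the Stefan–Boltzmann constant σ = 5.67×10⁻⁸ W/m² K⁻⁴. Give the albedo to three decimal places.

0.565

Rearranging the radiative balance, α = 1 − 4σT⁴/S.
σT⁴ = 37.16 W/m², so 4σT⁴ = 148.6 W/m².
Hence α = 1 − 148.6/342.0 = 0.5654.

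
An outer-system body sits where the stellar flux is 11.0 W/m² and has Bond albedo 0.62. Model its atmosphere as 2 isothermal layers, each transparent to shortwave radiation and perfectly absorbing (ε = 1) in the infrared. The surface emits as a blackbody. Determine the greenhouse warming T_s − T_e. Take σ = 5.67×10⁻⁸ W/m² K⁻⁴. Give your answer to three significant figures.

OLR = S(1−α)/4 = 1.045 W/m²; the top layer radiates at T_e = 65.52 K.
T_s = (N+1)^(1/4)·T_e = 86.23 K.
So the greenhouse effect raises the surface by 86.23 − 65.52 = 20.71 K.

20.7 K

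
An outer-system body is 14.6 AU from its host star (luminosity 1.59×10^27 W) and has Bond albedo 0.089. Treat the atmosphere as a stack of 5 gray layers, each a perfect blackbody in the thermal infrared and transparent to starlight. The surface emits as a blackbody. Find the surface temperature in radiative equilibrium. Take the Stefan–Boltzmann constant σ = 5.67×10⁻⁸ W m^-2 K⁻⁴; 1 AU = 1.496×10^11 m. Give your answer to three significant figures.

159 K

d = 14.6 × 1.496×10^11 m = 2.184×10^12 m.
Spreading L over a sphere of radius d: S = 1.59×10^27/(4π·2.18×10^12²) = 26.52 W m^-2.
The effective emission temperature is T_e = [S(1−α)/(4σ)]^¼ = 101.6 K.
For an N-layer opaque stack, T_s⁴ = (N+1)T_e⁴, hence T_s = (6)^(1/4)×101.6 K = 159.0 K.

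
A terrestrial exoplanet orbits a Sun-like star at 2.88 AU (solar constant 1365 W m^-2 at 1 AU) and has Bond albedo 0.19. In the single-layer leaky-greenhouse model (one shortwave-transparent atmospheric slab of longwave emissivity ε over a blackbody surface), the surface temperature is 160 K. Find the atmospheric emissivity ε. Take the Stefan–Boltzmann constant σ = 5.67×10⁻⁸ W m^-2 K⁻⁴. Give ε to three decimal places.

0.206

Irradiance scales as 1/d², so S = 1365 W m^-2 × (1/2.88)² = 164.6 W m^-2.
Effective temperature: T_e = [S(1−α)/(4σ)]^(1/4) = 155.7 K.
Inverting T_s⁴ = 2T_e⁴/(2−ε): (T_e/T_s)⁴ = 0.8968, so ε = 2(1 − 0.8968) = 0.2063.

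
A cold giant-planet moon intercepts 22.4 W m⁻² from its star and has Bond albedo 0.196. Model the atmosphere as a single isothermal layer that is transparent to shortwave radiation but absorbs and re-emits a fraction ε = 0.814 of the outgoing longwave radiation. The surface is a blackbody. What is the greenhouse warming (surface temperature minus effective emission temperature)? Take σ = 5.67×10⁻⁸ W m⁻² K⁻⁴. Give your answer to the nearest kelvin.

13 K

At the top of the atmosphere, σT_e⁴ = S(1−α)/4 = 4.502 W m⁻², giving T_e = 94.40 K.
The surface balance (absorbed SW + ε·downward IR = σT_s⁴) with T_a⁴ = T_s⁴/2 reduces to T_s = T_e·[2/(2−ε)]^¼ = 107.6 K.
Greenhouse warming: T_s − T_e = 13.17 K.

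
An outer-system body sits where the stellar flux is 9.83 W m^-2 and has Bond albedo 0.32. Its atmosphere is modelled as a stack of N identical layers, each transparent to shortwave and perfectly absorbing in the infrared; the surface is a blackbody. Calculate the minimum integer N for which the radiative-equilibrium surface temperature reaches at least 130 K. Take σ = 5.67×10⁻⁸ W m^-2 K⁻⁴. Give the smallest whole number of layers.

Top-of-atmosphere balance: σT_e⁴ = S(1−α)/4 = 1.671 W m^-2 → T_e = 73.68 K.
T_s = (N+1)^(1/4)·T_e ≥ 130 K requires N+1 ≥ (T_s/T_e)⁴ = (130/73.68)⁴ = 9.691.
So N ≥ 8.691; the smallest integer is N = 9.

9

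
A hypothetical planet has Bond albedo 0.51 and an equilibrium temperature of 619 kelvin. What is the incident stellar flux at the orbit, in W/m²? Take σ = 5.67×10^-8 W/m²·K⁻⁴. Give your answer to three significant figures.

68000 W/m²

From S(1−α)/4 = σT⁴: S = 4σT⁴/(1−α).
The emitted flux is σT⁴ = 8324 W/m².
So S = 4×8324/(1−0.51) = 67950 W/m².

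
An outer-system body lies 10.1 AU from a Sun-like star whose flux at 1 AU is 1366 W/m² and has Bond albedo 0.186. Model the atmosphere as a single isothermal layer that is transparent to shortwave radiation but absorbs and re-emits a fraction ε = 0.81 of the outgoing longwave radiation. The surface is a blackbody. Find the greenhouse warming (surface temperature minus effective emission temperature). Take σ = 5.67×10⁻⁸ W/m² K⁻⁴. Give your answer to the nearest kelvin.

Flux at the orbit: S = 1366/(10.1)² = 13.39 W/m².
The planet radiates to space at T_e = [S(1−α)/(4σ)]^(1/4) = 83.26 K.
The surface balance (absorbed SW + ε·downward IR = σT_s⁴) with T_a⁴ = T_s⁴/2 reduces to T_s = T_e·[2/(2−ε)]^¼ = 94.80 K.
Greenhouse warming: T_s − T_e = 11.54 K.

12 kelvin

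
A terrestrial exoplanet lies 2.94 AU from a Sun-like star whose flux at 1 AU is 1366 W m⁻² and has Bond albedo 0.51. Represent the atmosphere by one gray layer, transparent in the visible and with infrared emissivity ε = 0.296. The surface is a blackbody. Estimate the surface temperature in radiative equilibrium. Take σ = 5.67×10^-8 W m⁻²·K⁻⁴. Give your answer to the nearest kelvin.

By the inverse-square law, S = 1366/2.94² = 158.0 W m⁻².
At the top of the atmosphere, σT_e⁴ = S(1−α)/4 = 19.36 W m⁻², giving T_e = 135.9 K.
Surface balance with a leaky layer gives σT_s⁴ = σT_e⁴·2/(2−ε), so T_s = T_e·[2/(2−0.296)]^(1/4) = 141.5 K.

141 K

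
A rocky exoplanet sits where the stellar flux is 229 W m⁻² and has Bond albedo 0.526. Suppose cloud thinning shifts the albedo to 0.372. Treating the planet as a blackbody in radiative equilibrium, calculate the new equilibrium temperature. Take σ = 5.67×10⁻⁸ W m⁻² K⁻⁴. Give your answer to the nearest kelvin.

T₂ = [S(1−α₂)/(4σ)]^(1/4) = [229.0·0.628/(4σ)]^(1/4) = 158.7 K.

159 K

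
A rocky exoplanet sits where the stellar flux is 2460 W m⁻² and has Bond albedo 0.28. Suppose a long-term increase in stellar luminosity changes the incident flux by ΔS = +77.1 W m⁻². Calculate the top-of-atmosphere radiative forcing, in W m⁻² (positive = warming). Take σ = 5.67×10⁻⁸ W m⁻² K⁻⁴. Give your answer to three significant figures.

13.9 W m⁻²

Only a fraction (1−α) is absorbed and it's spread over 4πR², so ΔF = (1−α)ΔS/4 = 13.88 W m⁻².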